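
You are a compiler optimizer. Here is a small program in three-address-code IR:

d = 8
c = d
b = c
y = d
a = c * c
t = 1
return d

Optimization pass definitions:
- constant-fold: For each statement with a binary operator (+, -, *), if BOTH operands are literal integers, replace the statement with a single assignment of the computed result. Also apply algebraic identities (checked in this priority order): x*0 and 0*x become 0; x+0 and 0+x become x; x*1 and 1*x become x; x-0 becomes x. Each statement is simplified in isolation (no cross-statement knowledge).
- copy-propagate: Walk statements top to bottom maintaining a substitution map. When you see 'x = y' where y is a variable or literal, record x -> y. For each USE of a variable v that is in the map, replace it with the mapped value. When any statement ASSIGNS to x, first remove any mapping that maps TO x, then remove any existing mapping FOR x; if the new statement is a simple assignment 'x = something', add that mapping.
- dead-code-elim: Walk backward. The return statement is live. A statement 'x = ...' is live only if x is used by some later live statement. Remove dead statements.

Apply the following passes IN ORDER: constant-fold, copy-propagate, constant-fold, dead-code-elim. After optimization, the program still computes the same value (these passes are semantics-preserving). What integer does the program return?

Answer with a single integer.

Answer: 8

Derivation:
Initial IR:
  d = 8
  c = d
  b = c
  y = d
  a = c * c
  t = 1
  return d
After constant-fold (7 stmts):
  d = 8
  c = d
  b = c
  y = d
  a = c * c
  t = 1
  return d
After copy-propagate (7 stmts):
  d = 8
  c = 8
  b = 8
  y = 8
  a = 8 * 8
  t = 1
  return 8
After constant-fold (7 stmts):
  d = 8
  c = 8
  b = 8
  y = 8
  a = 64
  t = 1
  return 8
After dead-code-elim (1 stmts):
  return 8
Evaluate:
  d = 8  =>  d = 8
  c = d  =>  c = 8
  b = c  =>  b = 8
  y = d  =>  y = 8
  a = c * c  =>  a = 64
  t = 1  =>  t = 1
  return d = 8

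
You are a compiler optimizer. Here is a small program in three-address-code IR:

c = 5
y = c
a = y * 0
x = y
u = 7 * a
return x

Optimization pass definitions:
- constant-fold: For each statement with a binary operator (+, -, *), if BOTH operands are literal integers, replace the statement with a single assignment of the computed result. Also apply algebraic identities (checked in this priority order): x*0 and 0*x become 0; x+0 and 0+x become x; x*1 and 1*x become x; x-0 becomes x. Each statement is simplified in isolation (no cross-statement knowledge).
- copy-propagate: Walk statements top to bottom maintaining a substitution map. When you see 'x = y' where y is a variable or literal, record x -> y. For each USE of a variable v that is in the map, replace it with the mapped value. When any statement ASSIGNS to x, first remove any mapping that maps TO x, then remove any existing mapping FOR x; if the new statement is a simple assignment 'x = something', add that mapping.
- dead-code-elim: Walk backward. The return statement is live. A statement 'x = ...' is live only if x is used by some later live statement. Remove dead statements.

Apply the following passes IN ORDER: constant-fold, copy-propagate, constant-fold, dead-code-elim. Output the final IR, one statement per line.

Answer: return 5

Derivation:
Initial IR:
  c = 5
  y = c
  a = y * 0
  x = y
  u = 7 * a
  return x
After constant-fold (6 stmts):
  c = 5
  y = c
  a = 0
  x = y
  u = 7 * a
  return x
After copy-propagate (6 stmts):
  c = 5
  y = 5
  a = 0
  x = 5
  u = 7 * 0
  return 5
After constant-fold (6 stmts):
  c = 5
  y = 5
  a = 0
  x = 5
  u = 0
  return 5
After dead-code-elim (1 stmts):
  return 5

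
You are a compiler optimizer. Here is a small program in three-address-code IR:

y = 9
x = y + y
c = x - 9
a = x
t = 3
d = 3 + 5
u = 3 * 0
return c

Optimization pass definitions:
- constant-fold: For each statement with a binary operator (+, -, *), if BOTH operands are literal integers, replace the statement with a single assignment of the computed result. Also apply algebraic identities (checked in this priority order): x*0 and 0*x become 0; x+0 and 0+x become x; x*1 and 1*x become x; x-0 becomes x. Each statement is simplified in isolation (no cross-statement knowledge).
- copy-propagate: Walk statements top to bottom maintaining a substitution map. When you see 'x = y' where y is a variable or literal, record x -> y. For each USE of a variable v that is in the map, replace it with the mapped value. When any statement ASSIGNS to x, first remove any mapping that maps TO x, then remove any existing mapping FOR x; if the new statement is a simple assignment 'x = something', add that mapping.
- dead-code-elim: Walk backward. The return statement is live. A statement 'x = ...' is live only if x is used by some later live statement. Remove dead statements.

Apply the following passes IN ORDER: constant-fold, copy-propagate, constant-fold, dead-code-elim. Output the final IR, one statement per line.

Answer: x = 18
c = x - 9
return c

Derivation:
Initial IR:
  y = 9
  x = y + y
  c = x - 9
  a = x
  t = 3
  d = 3 + 5
  u = 3 * 0
  return c
After constant-fold (8 stmts):
  y = 9
  x = y + y
  c = x - 9
  a = x
  t = 3
  d = 8
  u = 0
  return c
After copy-propagate (8 stmts):
  y = 9
  x = 9 + 9
  c = x - 9
  a = x
  t = 3
  d = 8
  u = 0
  return c
After constant-fold (8 stmts):
  y = 9
  x = 18
  c = x - 9
  a = x
  t = 3
  d = 8
  u = 0
  return c
After dead-code-elim (3 stmts):
  x = 18
  c = x - 9
  return c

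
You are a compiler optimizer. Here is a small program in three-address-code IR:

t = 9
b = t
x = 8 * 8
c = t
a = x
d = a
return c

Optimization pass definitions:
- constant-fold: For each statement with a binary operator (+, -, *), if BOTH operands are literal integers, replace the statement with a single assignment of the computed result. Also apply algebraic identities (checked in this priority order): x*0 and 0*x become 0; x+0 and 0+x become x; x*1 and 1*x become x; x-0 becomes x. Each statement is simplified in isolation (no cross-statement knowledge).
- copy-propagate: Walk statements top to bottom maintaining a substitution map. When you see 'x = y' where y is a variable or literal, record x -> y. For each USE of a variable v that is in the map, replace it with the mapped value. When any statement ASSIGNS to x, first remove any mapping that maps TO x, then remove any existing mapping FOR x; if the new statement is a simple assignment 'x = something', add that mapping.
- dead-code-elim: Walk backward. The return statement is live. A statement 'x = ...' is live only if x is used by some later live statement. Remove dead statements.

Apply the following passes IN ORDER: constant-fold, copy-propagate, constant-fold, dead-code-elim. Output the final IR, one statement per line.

Answer: return 9

Derivation:
Initial IR:
  t = 9
  b = t
  x = 8 * 8
  c = t
  a = x
  d = a
  return c
After constant-fold (7 stmts):
  t = 9
  b = t
  x = 64
  c = t
  a = x
  d = a
  return c
After copy-propagate (7 stmts):
  t = 9
  b = 9
  x = 64
  c = 9
  a = 64
  d = 64
  return 9
After constant-fold (7 stmts):
  t = 9
  b = 9
  x = 64
  c = 9
  a = 64
  d = 64
  return 9
After dead-code-elim (1 stmts):
  return 9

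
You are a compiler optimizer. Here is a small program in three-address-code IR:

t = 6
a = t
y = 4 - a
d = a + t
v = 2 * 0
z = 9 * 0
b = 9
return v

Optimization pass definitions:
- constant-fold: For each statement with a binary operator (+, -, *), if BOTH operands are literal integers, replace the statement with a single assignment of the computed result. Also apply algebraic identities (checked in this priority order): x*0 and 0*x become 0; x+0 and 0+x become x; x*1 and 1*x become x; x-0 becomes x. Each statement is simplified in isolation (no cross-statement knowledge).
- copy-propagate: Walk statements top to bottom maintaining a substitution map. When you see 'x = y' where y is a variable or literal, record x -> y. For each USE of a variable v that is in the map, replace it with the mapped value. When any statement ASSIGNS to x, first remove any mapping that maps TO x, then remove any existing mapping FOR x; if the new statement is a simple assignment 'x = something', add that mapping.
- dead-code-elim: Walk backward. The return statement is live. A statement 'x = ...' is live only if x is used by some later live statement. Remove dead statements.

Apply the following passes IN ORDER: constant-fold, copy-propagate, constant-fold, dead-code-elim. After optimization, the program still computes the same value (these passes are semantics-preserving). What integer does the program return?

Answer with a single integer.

Answer: 0

Derivation:
Initial IR:
  t = 6
  a = t
  y = 4 - a
  d = a + t
  v = 2 * 0
  z = 9 * 0
  b = 9
  return v
After constant-fold (8 stmts):
  t = 6
  a = t
  y = 4 - a
  d = a + t
  v = 0
  z = 0
  b = 9
  return v
After copy-propagate (8 stmts):
  t = 6
  a = 6
  y = 4 - 6
  d = 6 + 6
  v = 0
  z = 0
  b = 9
  return 0
After constant-fold (8 stmts):
  t = 6
  a = 6
  y = -2
  d = 12
  v = 0
  z = 0
  b = 9
  return 0
After dead-code-elim (1 stmts):
  return 0
Evaluate:
  t = 6  =>  t = 6
  a = t  =>  a = 6
  y = 4 - a  =>  y = -2
  d = a + t  =>  d = 12
  v = 2 * 0  =>  v = 0
  z = 9 * 0  =>  z = 0
  b = 9  =>  b = 9
  return v = 0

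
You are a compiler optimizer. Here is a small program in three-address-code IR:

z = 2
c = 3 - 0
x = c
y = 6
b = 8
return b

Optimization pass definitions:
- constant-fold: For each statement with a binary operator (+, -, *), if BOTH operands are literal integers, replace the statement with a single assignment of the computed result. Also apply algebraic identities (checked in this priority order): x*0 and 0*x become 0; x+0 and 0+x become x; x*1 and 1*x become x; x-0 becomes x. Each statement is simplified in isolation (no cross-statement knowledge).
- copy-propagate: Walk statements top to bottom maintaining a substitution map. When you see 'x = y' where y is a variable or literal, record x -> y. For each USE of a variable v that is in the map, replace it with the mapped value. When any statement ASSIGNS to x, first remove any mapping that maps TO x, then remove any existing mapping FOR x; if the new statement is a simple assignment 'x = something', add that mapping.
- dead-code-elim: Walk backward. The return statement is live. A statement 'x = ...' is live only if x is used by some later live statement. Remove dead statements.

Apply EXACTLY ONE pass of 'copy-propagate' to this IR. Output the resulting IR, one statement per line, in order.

Applying copy-propagate statement-by-statement:
  [1] z = 2  (unchanged)
  [2] c = 3 - 0  (unchanged)
  [3] x = c  (unchanged)
  [4] y = 6  (unchanged)
  [5] b = 8  (unchanged)
  [6] return b  -> return 8
Result (6 stmts):
  z = 2
  c = 3 - 0
  x = c
  y = 6
  b = 8
  return 8

Answer: z = 2
c = 3 - 0
x = c
y = 6
b = 8
return 8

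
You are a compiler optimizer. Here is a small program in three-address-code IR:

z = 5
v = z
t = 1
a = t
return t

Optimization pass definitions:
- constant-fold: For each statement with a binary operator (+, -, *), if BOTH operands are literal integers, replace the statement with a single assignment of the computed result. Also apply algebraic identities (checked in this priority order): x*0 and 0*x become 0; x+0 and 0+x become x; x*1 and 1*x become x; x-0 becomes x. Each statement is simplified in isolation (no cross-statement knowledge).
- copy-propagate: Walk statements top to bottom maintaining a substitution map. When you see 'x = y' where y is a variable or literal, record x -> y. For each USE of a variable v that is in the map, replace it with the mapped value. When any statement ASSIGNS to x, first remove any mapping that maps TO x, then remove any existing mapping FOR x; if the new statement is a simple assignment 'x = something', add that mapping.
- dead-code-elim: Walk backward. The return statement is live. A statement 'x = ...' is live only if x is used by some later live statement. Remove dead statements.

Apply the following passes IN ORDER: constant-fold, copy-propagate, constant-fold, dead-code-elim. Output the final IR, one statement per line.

Answer: return 1

Derivation:
Initial IR:
  z = 5
  v = z
  t = 1
  a = t
  return t
After constant-fold (5 stmts):
  z = 5
  v = z
  t = 1
  a = t
  return t
After copy-propagate (5 stmts):
  z = 5
  v = 5
  t = 1
  a = 1
  return 1
After constant-fold (5 stmts):
  z = 5
  v = 5
  t = 1
  a = 1
  return 1
After dead-code-elim (1 stmts):
  return 1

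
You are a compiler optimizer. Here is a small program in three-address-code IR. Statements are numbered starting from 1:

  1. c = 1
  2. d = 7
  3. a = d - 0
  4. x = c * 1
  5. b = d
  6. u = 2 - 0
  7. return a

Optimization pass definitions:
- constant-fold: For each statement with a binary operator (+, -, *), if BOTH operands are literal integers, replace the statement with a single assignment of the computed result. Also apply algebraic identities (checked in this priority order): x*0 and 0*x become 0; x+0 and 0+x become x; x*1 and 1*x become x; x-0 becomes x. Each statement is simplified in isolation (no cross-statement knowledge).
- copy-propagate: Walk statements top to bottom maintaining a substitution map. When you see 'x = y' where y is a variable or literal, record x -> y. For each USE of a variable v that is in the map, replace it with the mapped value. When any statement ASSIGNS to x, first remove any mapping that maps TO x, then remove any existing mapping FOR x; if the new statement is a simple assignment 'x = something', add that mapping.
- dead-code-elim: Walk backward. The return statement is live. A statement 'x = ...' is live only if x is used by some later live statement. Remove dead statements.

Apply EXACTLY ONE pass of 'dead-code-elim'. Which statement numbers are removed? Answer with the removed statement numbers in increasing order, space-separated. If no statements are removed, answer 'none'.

Answer: 1 4 5 6

Derivation:
Backward liveness scan:
Stmt 1 'c = 1': DEAD (c not in live set [])
Stmt 2 'd = 7': KEEP (d is live); live-in = []
Stmt 3 'a = d - 0': KEEP (a is live); live-in = ['d']
Stmt 4 'x = c * 1': DEAD (x not in live set ['a'])
Stmt 5 'b = d': DEAD (b not in live set ['a'])
Stmt 6 'u = 2 - 0': DEAD (u not in live set ['a'])
Stmt 7 'return a': KEEP (return); live-in = ['a']
Removed statement numbers: [1, 4, 5, 6]
Surviving IR:
  d = 7
  a = d - 0
  return a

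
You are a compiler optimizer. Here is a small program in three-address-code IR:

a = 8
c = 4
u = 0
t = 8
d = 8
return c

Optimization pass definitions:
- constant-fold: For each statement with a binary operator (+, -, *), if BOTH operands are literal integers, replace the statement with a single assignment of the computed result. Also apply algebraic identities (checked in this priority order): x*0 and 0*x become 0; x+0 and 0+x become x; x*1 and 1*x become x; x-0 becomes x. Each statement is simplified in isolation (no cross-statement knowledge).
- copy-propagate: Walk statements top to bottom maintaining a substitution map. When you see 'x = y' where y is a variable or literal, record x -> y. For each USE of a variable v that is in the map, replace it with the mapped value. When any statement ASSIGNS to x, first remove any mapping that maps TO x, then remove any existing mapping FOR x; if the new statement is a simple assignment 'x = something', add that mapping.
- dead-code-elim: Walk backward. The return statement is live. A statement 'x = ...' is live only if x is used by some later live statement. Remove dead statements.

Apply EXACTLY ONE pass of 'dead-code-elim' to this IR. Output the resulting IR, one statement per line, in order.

Applying dead-code-elim statement-by-statement:
  [6] return c  -> KEEP (return); live=['c']
  [5] d = 8  -> DEAD (d not live)
  [4] t = 8  -> DEAD (t not live)
  [3] u = 0  -> DEAD (u not live)
  [2] c = 4  -> KEEP; live=[]
  [1] a = 8  -> DEAD (a not live)
Result (2 stmts):
  c = 4
  return c

Answer: c = 4
return c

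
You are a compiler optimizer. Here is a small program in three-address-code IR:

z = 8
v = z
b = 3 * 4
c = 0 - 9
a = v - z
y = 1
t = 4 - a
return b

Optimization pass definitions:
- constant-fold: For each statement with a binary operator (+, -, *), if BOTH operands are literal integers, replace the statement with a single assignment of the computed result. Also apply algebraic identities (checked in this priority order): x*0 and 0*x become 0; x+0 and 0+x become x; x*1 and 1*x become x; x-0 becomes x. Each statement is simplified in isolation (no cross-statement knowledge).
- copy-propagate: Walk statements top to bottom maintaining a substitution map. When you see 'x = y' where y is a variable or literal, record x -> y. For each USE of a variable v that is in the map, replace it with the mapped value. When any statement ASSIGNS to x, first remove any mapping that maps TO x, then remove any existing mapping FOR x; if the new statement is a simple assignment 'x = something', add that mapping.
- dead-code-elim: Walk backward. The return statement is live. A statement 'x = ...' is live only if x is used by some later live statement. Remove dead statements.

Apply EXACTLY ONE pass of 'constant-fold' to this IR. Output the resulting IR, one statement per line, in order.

Answer: z = 8
v = z
b = 12
c = -9
a = v - z
y = 1
t = 4 - a
return b

Derivation:
Applying constant-fold statement-by-statement:
  [1] z = 8  (unchanged)
  [2] v = z  (unchanged)
  [3] b = 3 * 4  -> b = 12
  [4] c = 0 - 9  -> c = -9
  [5] a = v - z  (unchanged)
  [6] y = 1  (unchanged)
  [7] t = 4 - a  (unchanged)
  [8] return b  (unchanged)
Result (8 stmts):
  z = 8
  v = z
  b = 12
  c = -9
  a = v - z
  y = 1
  t = 4 - a
  return b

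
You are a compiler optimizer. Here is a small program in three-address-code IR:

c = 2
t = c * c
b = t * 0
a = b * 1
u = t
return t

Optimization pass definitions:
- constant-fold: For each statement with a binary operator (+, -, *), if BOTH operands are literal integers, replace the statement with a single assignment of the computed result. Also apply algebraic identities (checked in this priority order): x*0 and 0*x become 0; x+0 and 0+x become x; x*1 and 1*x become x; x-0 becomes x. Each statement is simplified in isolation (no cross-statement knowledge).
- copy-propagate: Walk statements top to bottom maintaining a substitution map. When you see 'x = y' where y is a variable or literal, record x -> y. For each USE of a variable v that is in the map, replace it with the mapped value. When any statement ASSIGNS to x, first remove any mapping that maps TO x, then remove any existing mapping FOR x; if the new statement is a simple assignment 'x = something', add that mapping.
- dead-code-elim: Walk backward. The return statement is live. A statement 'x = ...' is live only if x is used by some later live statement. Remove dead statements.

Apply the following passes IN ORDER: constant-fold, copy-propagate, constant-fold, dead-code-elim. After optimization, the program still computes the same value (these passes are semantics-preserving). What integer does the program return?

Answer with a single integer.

Initial IR:
  c = 2
  t = c * c
  b = t * 0
  a = b * 1
  u = t
  return t
After constant-fold (6 stmts):
  c = 2
  t = c * c
  b = 0
  a = b
  u = t
  return t
After copy-propagate (6 stmts):
  c = 2
  t = 2 * 2
  b = 0
  a = 0
  u = t
  return t
After constant-fold (6 stmts):
  c = 2
  t = 4
  b = 0
  a = 0
  u = t
  return t
After dead-code-elim (2 stmts):
  t = 4
  return t
Evaluate:
  c = 2  =>  c = 2
  t = c * c  =>  t = 4
  b = t * 0  =>  b = 0
  a = b * 1  =>  a = 0
  u = t  =>  u = 4
  return t = 4

Answer: 4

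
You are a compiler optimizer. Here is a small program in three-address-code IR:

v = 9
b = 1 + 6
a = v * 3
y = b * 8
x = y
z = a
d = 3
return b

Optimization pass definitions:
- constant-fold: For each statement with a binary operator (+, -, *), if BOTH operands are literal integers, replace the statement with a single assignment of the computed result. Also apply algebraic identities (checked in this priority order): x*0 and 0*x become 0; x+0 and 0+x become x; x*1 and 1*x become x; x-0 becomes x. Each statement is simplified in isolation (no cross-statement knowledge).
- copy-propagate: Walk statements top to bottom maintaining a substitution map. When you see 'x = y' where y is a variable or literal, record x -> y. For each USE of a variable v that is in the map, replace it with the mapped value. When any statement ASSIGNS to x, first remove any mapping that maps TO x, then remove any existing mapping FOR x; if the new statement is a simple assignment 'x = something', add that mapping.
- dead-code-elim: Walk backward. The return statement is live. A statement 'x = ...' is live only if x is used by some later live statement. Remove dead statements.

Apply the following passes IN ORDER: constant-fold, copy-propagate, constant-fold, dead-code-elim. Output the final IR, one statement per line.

Initial IR:
  v = 9
  b = 1 + 6
  a = v * 3
  y = b * 8
  x = y
  z = a
  d = 3
  return b
After constant-fold (8 stmts):
  v = 9
  b = 7
  a = v * 3
  y = b * 8
  x = y
  z = a
  d = 3
  return b
After copy-propagate (8 stmts):
  v = 9
  b = 7
  a = 9 * 3
  y = 7 * 8
  x = y
  z = a
  d = 3
  return 7
After constant-fold (8 stmts):
  v = 9
  b = 7
  a = 27
  y = 56
  x = y
  z = a
  d = 3
  return 7
After dead-code-elim (1 stmts):
  return 7

Answer: return 7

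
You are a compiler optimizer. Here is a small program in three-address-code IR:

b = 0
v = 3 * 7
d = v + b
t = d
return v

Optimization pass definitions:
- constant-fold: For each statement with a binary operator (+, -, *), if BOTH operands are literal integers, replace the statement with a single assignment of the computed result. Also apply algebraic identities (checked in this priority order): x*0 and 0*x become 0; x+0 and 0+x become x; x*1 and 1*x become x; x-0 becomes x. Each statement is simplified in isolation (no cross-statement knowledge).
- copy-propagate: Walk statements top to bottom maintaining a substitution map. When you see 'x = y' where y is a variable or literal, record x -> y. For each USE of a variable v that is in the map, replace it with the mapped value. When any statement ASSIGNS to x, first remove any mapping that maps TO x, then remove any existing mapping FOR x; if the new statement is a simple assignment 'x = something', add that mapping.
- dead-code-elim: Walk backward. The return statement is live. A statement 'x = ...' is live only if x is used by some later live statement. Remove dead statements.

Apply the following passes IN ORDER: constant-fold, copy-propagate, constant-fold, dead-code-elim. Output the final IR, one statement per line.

Initial IR:
  b = 0
  v = 3 * 7
  d = v + b
  t = d
  return v
After constant-fold (5 stmts):
  b = 0
  v = 21
  d = v + b
  t = d
  return v
After copy-propagate (5 stmts):
  b = 0
  v = 21
  d = 21 + 0
  t = d
  return 21
After constant-fold (5 stmts):
  b = 0
  v = 21
  d = 21
  t = d
  return 21
After dead-code-elim (1 stmts):
  return 21

Answer: return 21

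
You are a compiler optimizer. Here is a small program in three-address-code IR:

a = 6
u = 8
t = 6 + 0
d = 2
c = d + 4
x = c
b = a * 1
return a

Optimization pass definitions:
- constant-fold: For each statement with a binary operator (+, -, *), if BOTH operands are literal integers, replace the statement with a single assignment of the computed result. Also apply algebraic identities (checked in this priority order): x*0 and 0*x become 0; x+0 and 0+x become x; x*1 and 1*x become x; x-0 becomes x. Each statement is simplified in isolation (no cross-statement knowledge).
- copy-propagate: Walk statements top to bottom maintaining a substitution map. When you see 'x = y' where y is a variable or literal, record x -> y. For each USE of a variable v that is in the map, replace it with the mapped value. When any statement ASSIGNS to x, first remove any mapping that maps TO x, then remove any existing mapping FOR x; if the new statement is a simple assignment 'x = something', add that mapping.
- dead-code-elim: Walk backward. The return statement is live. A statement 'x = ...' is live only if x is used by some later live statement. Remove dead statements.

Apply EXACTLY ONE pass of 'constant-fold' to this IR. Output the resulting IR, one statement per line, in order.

Applying constant-fold statement-by-statement:
  [1] a = 6  (unchanged)
  [2] u = 8  (unchanged)
  [3] t = 6 + 0  -> t = 6
  [4] d = 2  (unchanged)
  [5] c = d + 4  (unchanged)
  [6] x = c  (unchanged)
  [7] b = a * 1  -> b = a
  [8] return a  (unchanged)
Result (8 stmts):
  a = 6
  u = 8
  t = 6
  d = 2
  c = d + 4
  x = c
  b = a
  return a

Answer: a = 6
u = 8
t = 6
d = 2
c = d + 4
x = c
b = a
return a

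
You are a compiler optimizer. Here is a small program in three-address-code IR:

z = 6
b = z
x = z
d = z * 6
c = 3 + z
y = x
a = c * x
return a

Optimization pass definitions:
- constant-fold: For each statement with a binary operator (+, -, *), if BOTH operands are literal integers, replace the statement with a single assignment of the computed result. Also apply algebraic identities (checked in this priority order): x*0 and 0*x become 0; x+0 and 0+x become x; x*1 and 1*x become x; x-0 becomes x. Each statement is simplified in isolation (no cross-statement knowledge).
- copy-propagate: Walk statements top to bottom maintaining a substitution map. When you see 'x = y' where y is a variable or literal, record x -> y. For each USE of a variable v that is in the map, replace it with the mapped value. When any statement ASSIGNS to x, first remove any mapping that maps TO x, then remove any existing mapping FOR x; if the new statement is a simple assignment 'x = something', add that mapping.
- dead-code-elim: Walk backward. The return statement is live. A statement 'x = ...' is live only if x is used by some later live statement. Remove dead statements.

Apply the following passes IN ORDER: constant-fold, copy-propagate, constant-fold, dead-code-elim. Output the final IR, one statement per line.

Initial IR:
  z = 6
  b = z
  x = z
  d = z * 6
  c = 3 + z
  y = x
  a = c * x
  return a
After constant-fold (8 stmts):
  z = 6
  b = z
  x = z
  d = z * 6
  c = 3 + z
  y = x
  a = c * x
  return a
After copy-propagate (8 stmts):
  z = 6
  b = 6
  x = 6
  d = 6 * 6
  c = 3 + 6
  y = 6
  a = c * 6
  return a
After constant-fold (8 stmts):
  z = 6
  b = 6
  x = 6
  d = 36
  c = 9
  y = 6
  a = c * 6
  return a
After dead-code-elim (3 stmts):
  c = 9
  a = c * 6
  return a

Answer: c = 9
a = c * 6
return a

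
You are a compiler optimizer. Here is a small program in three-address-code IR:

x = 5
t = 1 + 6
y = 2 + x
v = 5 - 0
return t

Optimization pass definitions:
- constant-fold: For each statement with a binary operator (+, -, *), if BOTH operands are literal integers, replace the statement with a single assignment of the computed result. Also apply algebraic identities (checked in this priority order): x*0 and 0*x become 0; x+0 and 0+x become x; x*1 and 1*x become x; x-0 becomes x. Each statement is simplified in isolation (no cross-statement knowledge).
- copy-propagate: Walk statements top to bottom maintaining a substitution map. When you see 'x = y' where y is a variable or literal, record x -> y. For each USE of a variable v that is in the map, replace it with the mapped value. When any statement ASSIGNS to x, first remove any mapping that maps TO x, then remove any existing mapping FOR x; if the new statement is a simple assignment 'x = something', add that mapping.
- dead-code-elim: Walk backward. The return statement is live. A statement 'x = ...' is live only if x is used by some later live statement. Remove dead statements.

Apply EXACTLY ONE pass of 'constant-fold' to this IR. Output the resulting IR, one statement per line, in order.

Applying constant-fold statement-by-statement:
  [1] x = 5  (unchanged)
  [2] t = 1 + 6  -> t = 7
  [3] y = 2 + x  (unchanged)
  [4] v = 5 - 0  -> v = 5
  [5] return t  (unchanged)
Result (5 stmts):
  x = 5
  t = 7
  y = 2 + x
  v = 5
  return t

Answer: x = 5
t = 7
y = 2 + x
v = 5
return t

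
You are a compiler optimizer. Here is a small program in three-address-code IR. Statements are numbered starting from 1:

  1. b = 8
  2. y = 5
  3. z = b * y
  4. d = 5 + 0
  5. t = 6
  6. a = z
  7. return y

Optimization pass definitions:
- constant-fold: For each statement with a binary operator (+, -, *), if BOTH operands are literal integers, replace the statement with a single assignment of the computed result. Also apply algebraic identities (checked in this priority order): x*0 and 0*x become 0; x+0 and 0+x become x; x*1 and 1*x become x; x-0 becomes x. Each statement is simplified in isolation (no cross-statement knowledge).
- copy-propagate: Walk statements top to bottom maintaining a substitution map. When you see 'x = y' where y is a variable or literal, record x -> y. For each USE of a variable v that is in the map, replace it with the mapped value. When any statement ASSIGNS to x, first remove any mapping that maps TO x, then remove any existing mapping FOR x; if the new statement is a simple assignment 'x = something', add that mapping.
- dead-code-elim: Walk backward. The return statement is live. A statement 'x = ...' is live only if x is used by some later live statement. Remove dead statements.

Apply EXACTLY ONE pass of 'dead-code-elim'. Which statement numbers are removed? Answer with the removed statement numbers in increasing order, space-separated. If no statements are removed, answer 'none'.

Answer: 1 3 4 5 6

Derivation:
Backward liveness scan:
Stmt 1 'b = 8': DEAD (b not in live set [])
Stmt 2 'y = 5': KEEP (y is live); live-in = []
Stmt 3 'z = b * y': DEAD (z not in live set ['y'])
Stmt 4 'd = 5 + 0': DEAD (d not in live set ['y'])
Stmt 5 't = 6': DEAD (t not in live set ['y'])
Stmt 6 'a = z': DEAD (a not in live set ['y'])
Stmt 7 'return y': KEEP (return); live-in = ['y']
Removed statement numbers: [1, 3, 4, 5, 6]
Surviving IR:
  y = 5
  return y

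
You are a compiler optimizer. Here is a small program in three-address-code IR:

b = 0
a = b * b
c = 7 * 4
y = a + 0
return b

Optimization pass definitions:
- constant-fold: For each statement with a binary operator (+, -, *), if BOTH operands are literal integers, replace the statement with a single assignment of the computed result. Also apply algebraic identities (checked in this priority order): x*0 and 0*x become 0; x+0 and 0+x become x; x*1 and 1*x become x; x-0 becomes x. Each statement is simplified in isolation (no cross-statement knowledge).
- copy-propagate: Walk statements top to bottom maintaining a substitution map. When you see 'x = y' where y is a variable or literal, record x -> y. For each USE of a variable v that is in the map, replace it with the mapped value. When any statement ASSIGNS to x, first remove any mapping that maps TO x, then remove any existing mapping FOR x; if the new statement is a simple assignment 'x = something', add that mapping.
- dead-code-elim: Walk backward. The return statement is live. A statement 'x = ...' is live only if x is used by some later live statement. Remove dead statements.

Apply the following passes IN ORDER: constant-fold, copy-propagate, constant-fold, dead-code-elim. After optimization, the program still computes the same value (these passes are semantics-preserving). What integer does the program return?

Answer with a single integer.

Answer: 0

Derivation:
Initial IR:
  b = 0
  a = b * b
  c = 7 * 4
  y = a + 0
  return b
After constant-fold (5 stmts):
  b = 0
  a = b * b
  c = 28
  y = a
  return b
After copy-propagate (5 stmts):
  b = 0
  a = 0 * 0
  c = 28
  y = a
  return 0
After constant-fold (5 stmts):
  b = 0
  a = 0
  c = 28
  y = a
  return 0
After dead-code-elim (1 stmts):
  return 0
Evaluate:
  b = 0  =>  b = 0
  a = b * b  =>  a = 0
  c = 7 * 4  =>  c = 28
  y = a + 0  =>  y = 0
  return b = 0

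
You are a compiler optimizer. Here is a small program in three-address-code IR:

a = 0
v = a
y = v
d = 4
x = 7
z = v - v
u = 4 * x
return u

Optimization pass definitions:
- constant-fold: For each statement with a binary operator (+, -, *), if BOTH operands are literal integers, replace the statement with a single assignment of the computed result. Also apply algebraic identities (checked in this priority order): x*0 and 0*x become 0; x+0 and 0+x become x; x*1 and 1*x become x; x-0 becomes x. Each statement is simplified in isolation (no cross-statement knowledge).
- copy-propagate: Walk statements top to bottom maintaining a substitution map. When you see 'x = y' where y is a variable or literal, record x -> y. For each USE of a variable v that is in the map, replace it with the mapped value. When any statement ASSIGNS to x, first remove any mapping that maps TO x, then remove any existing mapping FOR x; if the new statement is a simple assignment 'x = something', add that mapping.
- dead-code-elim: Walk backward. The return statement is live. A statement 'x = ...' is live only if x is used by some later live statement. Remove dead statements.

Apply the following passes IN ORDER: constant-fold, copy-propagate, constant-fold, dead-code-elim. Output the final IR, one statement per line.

Initial IR:
  a = 0
  v = a
  y = v
  d = 4
  x = 7
  z = v - v
  u = 4 * x
  return u
After constant-fold (8 stmts):
  a = 0
  v = a
  y = v
  d = 4
  x = 7
  z = v - v
  u = 4 * x
  return u
After copy-propagate (8 stmts):
  a = 0
  v = 0
  y = 0
  d = 4
  x = 7
  z = 0 - 0
  u = 4 * 7
  return u
After constant-fold (8 stmts):
  a = 0
  v = 0
  y = 0
  d = 4
  x = 7
  z = 0
  u = 28
  return u
After dead-code-elim (2 stmts):
  u = 28
  return u

Answer: u = 28
return u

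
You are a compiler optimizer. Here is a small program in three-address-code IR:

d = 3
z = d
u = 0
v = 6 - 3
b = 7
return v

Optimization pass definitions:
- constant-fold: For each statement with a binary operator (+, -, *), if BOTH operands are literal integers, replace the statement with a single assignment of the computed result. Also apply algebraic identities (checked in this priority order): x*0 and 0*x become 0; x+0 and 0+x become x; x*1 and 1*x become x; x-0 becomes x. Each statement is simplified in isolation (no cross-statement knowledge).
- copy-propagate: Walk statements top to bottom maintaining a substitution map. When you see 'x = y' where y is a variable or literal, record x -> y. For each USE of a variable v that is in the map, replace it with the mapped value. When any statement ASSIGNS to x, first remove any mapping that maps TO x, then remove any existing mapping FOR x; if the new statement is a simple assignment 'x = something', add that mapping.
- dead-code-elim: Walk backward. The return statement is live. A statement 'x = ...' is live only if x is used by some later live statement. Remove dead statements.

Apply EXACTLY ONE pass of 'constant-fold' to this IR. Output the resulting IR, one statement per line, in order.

Applying constant-fold statement-by-statement:
  [1] d = 3  (unchanged)
  [2] z = d  (unchanged)
  [3] u = 0  (unchanged)
  [4] v = 6 - 3  -> v = 3
  [5] b = 7  (unchanged)
  [6] return v  (unchanged)
Result (6 stmts):
  d = 3
  z = d
  u = 0
  v = 3
  b = 7
  return v

Answer: d = 3
z = d
u = 0
v = 3
b = 7
return v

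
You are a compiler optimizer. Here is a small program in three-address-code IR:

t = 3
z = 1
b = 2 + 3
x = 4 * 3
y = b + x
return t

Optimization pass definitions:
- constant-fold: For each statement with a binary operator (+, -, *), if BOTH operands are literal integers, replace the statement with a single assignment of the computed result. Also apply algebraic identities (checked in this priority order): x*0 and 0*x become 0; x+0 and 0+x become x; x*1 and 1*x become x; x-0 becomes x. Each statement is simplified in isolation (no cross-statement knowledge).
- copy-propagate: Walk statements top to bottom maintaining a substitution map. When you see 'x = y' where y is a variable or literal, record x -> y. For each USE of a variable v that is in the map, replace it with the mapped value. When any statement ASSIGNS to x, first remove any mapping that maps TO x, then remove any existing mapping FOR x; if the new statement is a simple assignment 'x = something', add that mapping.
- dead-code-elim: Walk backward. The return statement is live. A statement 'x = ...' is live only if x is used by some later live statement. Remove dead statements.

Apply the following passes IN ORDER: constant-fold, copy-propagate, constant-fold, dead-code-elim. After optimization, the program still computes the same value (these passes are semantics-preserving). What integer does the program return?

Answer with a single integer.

Answer: 3

Derivation:
Initial IR:
  t = 3
  z = 1
  b = 2 + 3
  x = 4 * 3
  y = b + x
  return t
After constant-fold (6 stmts):
  t = 3
  z = 1
  b = 5
  x = 12
  y = b + x
  return t
After copy-propagate (6 stmts):
  t = 3
  z = 1
  b = 5
  x = 12
  y = 5 + 12
  return 3
After constant-fold (6 stmts):
  t = 3
  z = 1
  b = 5
  x = 12
  y = 17
  return 3
After dead-code-elim (1 stmts):
  return 3
Evaluate:
  t = 3  =>  t = 3
  z = 1  =>  z = 1
  b = 2 + 3  =>  b = 5
  x = 4 * 3  =>  x = 12
  y = b + x  =>  y = 17
  return t = 3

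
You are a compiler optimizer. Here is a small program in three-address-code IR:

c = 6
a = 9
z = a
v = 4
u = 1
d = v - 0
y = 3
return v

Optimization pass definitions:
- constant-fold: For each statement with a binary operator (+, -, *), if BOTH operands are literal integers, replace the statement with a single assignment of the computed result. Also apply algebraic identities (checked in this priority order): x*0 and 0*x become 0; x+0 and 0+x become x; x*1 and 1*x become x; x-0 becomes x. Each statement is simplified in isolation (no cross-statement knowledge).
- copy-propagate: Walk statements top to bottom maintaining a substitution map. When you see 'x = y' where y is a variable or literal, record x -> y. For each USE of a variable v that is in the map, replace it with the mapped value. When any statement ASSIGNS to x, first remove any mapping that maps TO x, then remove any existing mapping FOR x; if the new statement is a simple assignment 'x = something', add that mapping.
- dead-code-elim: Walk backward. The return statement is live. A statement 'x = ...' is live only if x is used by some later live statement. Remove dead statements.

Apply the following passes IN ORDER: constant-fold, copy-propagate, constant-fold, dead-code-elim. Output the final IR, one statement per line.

Initial IR:
  c = 6
  a = 9
  z = a
  v = 4
  u = 1
  d = v - 0
  y = 3
  return v
After constant-fold (8 stmts):
  c = 6
  a = 9
  z = a
  v = 4
  u = 1
  d = v
  y = 3
  return v
After copy-propagate (8 stmts):
  c = 6
  a = 9
  z = 9
  v = 4
  u = 1
  d = 4
  y = 3
  return 4
After constant-fold (8 stmts):
  c = 6
  a = 9
  z = 9
  v = 4
  u = 1
  d = 4
  y = 3
  return 4
After dead-code-elim (1 stmts):
  return 4

Answer: return 4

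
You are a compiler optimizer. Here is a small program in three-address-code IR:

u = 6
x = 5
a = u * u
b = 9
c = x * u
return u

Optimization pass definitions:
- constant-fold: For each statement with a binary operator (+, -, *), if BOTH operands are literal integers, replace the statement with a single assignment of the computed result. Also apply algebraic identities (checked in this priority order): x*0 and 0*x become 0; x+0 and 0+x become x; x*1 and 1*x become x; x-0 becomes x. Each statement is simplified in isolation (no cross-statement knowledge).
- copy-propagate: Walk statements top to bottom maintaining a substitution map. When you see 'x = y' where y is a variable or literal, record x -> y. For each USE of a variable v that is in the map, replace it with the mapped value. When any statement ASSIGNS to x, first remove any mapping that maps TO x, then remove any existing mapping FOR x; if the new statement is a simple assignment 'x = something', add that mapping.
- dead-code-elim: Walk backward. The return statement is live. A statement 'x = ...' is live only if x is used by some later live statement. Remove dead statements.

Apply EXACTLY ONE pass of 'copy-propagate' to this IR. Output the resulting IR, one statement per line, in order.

Answer: u = 6
x = 5
a = 6 * 6
b = 9
c = 5 * 6
return 6

Derivation:
Applying copy-propagate statement-by-statement:
  [1] u = 6  (unchanged)
  [2] x = 5  (unchanged)
  [3] a = u * u  -> a = 6 * 6
  [4] b = 9  (unchanged)
  [5] c = x * u  -> c = 5 * 6
  [6] return u  -> return 6
Result (6 stmts):
  u = 6
  x = 5
  a = 6 * 6
  b = 9
  c = 5 * 6
  return 6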